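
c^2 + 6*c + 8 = (c + 2)*(c + 4)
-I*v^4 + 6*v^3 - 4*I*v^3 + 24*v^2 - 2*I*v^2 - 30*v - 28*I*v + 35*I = (v + 5)*(v - I)*(v + 7*I)*(-I*v + I)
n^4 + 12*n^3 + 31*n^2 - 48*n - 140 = (n - 2)*(n + 2)*(n + 5)*(n + 7)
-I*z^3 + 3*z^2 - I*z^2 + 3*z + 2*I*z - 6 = (z + 2)*(z + 3*I)*(-I*z + I)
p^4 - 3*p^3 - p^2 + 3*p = p*(p - 3)*(p - 1)*(p + 1)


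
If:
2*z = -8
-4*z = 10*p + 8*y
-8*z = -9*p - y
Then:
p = -136/31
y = 232/31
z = -4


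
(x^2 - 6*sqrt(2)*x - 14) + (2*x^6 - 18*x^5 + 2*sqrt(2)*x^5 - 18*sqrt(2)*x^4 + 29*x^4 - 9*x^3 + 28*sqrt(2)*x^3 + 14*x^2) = 2*x^6 - 18*x^5 + 2*sqrt(2)*x^5 - 18*sqrt(2)*x^4 + 29*x^4 - 9*x^3 + 28*sqrt(2)*x^3 + 15*x^2 - 6*sqrt(2)*x - 14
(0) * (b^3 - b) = 0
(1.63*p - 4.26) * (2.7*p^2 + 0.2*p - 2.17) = 4.401*p^3 - 11.176*p^2 - 4.3891*p + 9.2442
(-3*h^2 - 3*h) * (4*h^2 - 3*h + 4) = -12*h^4 - 3*h^3 - 3*h^2 - 12*h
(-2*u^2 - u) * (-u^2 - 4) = 2*u^4 + u^3 + 8*u^2 + 4*u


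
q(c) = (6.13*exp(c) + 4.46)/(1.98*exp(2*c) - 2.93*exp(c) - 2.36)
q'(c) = (6.13*exp(c) + 4.46)*(-3.96*exp(2*c) + 2.93*exp(c))/(1.98*exp(2*c) - 2.93*exp(c) - 2.36)^2 + 6.13*exp(c)/(1.98*exp(2*c) - 2.93*exp(c) - 2.36)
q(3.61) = 0.09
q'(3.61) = -0.09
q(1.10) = 3.41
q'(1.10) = -10.95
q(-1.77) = -1.96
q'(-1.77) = -0.10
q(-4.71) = -1.89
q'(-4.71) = -0.00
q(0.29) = -4.62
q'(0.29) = -8.31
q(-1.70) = -1.97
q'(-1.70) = -0.11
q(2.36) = 0.37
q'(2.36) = -0.46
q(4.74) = 0.03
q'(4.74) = -0.03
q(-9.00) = -1.89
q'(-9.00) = 0.00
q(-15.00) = -1.89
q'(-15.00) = 0.00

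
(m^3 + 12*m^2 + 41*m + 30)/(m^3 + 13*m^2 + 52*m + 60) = (m + 1)/(m + 2)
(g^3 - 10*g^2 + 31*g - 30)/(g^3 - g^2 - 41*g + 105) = (g - 2)/(g + 7)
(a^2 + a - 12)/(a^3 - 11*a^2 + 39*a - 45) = (a + 4)/(a^2 - 8*a + 15)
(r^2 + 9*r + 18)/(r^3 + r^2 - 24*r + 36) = (r + 3)/(r^2 - 5*r + 6)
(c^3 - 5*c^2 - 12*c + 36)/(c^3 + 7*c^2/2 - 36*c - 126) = 2*(c^2 + c - 6)/(2*c^2 + 19*c + 42)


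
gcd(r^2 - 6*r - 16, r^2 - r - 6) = r + 2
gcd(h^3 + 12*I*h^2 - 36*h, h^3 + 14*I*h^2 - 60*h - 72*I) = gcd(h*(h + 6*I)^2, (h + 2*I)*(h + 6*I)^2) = h^2 + 12*I*h - 36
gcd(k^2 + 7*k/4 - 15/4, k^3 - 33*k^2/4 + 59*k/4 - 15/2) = k - 5/4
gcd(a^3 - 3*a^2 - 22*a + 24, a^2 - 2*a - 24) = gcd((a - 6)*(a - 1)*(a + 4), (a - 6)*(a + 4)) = a^2 - 2*a - 24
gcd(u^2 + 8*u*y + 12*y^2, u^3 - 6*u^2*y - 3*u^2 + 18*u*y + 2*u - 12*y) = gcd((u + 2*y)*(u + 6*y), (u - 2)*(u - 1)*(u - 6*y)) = 1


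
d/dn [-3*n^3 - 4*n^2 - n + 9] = -9*n^2 - 8*n - 1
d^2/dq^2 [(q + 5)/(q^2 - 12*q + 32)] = 2*((7 - 3*q)*(q^2 - 12*q + 32) + 4*(q - 6)^2*(q + 5))/(q^2 - 12*q + 32)^3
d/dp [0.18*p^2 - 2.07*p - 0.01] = 0.36*p - 2.07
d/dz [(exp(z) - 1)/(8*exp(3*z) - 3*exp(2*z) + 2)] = (6*(1 - exp(z))*(4*exp(z) - 1)*exp(z) + 8*exp(3*z) - 3*exp(2*z) + 2)*exp(z)/(8*exp(3*z) - 3*exp(2*z) + 2)^2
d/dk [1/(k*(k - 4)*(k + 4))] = (16 - 3*k^2)/(k^2*(k^4 - 32*k^2 + 256))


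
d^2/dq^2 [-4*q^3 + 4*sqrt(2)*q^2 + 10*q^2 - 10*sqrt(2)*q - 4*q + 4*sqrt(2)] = -24*q + 8*sqrt(2) + 20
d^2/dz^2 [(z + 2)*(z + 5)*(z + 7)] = 6*z + 28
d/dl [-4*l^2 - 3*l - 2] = -8*l - 3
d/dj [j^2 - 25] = 2*j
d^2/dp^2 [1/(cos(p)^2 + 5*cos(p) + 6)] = (-4*sin(p)^4 + 3*sin(p)^2 + 195*cos(p)/4 - 15*cos(3*p)/4 + 39)/((cos(p) + 2)^3*(cos(p) + 3)^3)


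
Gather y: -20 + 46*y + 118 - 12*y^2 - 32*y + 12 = -12*y^2 + 14*y + 110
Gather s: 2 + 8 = 10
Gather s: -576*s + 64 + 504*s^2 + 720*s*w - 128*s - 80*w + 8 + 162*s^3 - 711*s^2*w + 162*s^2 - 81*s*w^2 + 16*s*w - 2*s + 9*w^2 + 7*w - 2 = 162*s^3 + s^2*(666 - 711*w) + s*(-81*w^2 + 736*w - 706) + 9*w^2 - 73*w + 70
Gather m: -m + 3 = 3 - m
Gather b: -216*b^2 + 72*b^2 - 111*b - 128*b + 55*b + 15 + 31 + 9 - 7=-144*b^2 - 184*b + 48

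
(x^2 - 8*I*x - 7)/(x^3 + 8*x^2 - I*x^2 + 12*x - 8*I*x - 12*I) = (x - 7*I)/(x^2 + 8*x + 12)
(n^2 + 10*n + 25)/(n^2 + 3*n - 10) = (n + 5)/(n - 2)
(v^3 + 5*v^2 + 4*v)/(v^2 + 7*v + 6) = v*(v + 4)/(v + 6)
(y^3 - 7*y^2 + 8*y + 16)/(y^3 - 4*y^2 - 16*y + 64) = (y + 1)/(y + 4)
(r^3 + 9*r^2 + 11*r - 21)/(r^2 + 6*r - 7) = r + 3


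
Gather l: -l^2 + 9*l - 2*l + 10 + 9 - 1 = -l^2 + 7*l + 18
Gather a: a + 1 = a + 1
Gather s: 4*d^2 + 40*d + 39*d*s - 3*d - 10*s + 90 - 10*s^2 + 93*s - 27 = 4*d^2 + 37*d - 10*s^2 + s*(39*d + 83) + 63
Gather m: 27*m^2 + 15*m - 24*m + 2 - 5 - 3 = 27*m^2 - 9*m - 6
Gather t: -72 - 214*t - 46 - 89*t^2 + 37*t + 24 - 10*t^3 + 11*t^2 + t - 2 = -10*t^3 - 78*t^2 - 176*t - 96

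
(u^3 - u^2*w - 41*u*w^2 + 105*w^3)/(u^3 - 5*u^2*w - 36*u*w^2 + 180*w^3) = (u^2 + 4*u*w - 21*w^2)/(u^2 - 36*w^2)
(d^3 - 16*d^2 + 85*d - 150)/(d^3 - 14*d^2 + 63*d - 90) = (d - 5)/(d - 3)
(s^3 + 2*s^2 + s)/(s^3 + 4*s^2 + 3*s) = (s + 1)/(s + 3)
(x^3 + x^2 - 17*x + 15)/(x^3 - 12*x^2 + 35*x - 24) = (x + 5)/(x - 8)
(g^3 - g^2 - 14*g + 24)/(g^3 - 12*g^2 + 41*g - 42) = (g + 4)/(g - 7)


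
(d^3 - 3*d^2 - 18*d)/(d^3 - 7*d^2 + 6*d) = (d + 3)/(d - 1)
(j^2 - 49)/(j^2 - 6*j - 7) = (j + 7)/(j + 1)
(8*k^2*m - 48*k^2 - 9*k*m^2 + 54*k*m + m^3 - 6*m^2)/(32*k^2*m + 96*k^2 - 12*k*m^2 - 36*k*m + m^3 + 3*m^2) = (k*m - 6*k - m^2 + 6*m)/(4*k*m + 12*k - m^2 - 3*m)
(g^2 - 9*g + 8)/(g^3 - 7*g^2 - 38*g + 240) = (g - 1)/(g^2 + g - 30)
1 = 1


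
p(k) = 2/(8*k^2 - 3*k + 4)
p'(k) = 2*(3 - 16*k)/(8*k^2 - 3*k + 4)^2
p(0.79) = 0.30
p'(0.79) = -0.44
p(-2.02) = 0.05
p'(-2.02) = 0.04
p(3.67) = 0.02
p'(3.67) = -0.01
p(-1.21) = 0.10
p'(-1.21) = 0.12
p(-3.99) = 0.01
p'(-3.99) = 0.01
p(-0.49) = 0.27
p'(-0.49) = 0.40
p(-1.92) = 0.05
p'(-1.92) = 0.04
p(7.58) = 0.00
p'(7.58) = -0.00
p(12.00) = 0.00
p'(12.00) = 0.00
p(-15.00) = 0.00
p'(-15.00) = 0.00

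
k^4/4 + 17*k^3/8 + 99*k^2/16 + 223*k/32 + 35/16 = (k/4 + 1/2)*(k + 1/2)*(k + 5/2)*(k + 7/2)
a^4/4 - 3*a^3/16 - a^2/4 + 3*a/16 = a*(a/4 + 1/4)*(a - 1)*(a - 3/4)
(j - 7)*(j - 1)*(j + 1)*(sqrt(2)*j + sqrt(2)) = sqrt(2)*j^4 - 6*sqrt(2)*j^3 - 8*sqrt(2)*j^2 + 6*sqrt(2)*j + 7*sqrt(2)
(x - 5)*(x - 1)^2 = x^3 - 7*x^2 + 11*x - 5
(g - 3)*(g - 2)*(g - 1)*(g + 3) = g^4 - 3*g^3 - 7*g^2 + 27*g - 18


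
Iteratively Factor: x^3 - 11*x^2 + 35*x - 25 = (x - 5)*(x^2 - 6*x + 5) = (x - 5)^2*(x - 1)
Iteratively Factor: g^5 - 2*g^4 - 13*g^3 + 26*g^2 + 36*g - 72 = (g + 2)*(g^4 - 4*g^3 - 5*g^2 + 36*g - 36) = (g - 2)*(g + 2)*(g^3 - 2*g^2 - 9*g + 18) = (g - 2)*(g + 2)*(g + 3)*(g^2 - 5*g + 6) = (g - 3)*(g - 2)*(g + 2)*(g + 3)*(g - 2)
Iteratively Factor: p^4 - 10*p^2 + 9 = (p - 1)*(p^3 + p^2 - 9*p - 9) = (p - 1)*(p + 3)*(p^2 - 2*p - 3) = (p - 3)*(p - 1)*(p + 3)*(p + 1)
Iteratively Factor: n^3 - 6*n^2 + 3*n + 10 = (n + 1)*(n^2 - 7*n + 10) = (n - 5)*(n + 1)*(n - 2)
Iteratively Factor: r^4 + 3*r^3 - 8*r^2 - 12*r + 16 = (r + 4)*(r^3 - r^2 - 4*r + 4) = (r + 2)*(r + 4)*(r^2 - 3*r + 2) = (r - 2)*(r + 2)*(r + 4)*(r - 1)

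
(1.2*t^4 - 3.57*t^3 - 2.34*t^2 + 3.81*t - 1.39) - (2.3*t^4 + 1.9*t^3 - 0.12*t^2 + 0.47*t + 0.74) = -1.1*t^4 - 5.47*t^3 - 2.22*t^2 + 3.34*t - 2.13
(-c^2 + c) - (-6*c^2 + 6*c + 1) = 5*c^2 - 5*c - 1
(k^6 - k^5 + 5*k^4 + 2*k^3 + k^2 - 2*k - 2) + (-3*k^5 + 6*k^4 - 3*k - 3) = k^6 - 4*k^5 + 11*k^4 + 2*k^3 + k^2 - 5*k - 5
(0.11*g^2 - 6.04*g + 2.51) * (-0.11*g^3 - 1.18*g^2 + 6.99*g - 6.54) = -0.0121*g^5 + 0.5346*g^4 + 7.62*g^3 - 45.9008*g^2 + 57.0465*g - 16.4154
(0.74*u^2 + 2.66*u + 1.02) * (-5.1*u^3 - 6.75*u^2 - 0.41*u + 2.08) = -3.774*u^5 - 18.561*u^4 - 23.4604*u^3 - 6.4364*u^2 + 5.1146*u + 2.1216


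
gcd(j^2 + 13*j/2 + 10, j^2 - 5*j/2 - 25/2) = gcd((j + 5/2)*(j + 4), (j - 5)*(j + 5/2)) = j + 5/2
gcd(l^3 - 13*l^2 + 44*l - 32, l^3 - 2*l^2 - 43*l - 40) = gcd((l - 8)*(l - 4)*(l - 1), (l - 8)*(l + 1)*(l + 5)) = l - 8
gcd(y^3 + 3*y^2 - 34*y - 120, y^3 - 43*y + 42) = y - 6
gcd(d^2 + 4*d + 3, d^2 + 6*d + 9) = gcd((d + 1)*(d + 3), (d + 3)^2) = d + 3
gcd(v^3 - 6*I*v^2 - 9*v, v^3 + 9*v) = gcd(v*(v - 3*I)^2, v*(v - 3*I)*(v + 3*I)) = v^2 - 3*I*v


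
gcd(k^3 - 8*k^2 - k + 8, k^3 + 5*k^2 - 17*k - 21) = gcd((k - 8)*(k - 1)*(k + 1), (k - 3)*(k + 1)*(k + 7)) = k + 1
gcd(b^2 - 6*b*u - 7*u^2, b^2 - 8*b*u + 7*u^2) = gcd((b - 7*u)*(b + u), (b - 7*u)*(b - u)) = -b + 7*u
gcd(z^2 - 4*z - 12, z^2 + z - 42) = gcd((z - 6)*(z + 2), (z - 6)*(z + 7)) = z - 6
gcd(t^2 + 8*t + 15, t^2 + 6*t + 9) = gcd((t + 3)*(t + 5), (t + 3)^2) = t + 3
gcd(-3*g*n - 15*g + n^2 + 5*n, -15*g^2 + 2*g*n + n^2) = 3*g - n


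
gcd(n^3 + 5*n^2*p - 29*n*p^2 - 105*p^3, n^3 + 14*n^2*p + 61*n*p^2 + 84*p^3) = n^2 + 10*n*p + 21*p^2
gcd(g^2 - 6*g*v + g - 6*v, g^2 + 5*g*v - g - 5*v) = 1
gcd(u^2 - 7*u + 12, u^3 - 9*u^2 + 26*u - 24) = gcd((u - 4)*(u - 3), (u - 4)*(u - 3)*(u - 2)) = u^2 - 7*u + 12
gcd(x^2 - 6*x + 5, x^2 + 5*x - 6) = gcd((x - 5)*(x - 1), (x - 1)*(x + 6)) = x - 1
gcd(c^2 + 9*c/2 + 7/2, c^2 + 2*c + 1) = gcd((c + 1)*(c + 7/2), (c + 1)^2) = c + 1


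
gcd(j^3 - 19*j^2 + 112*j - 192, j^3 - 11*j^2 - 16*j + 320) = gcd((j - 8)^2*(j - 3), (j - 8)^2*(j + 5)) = j^2 - 16*j + 64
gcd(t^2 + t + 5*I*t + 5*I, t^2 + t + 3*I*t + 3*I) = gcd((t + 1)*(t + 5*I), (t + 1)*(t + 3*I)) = t + 1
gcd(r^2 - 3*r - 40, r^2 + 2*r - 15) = r + 5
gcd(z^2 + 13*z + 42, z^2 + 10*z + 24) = z + 6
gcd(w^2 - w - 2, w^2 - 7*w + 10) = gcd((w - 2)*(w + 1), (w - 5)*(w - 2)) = w - 2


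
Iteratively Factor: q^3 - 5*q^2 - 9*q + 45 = (q - 3)*(q^2 - 2*q - 15) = (q - 3)*(q + 3)*(q - 5)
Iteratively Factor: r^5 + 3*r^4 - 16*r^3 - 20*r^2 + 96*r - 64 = (r + 4)*(r^4 - r^3 - 12*r^2 + 28*r - 16) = (r - 1)*(r + 4)*(r^3 - 12*r + 16) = (r - 1)*(r + 4)^2*(r^2 - 4*r + 4) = (r - 2)*(r - 1)*(r + 4)^2*(r - 2)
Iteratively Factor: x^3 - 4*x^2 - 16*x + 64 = (x - 4)*(x^2 - 16) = (x - 4)*(x + 4)*(x - 4)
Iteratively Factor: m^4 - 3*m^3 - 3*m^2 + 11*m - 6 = (m + 2)*(m^3 - 5*m^2 + 7*m - 3) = (m - 1)*(m + 2)*(m^2 - 4*m + 3) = (m - 3)*(m - 1)*(m + 2)*(m - 1)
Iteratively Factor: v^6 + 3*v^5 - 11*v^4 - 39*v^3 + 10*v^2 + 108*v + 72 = (v - 2)*(v^5 + 5*v^4 - v^3 - 41*v^2 - 72*v - 36) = (v - 2)*(v + 2)*(v^4 + 3*v^3 - 7*v^2 - 27*v - 18) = (v - 2)*(v + 2)^2*(v^3 + v^2 - 9*v - 9) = (v - 2)*(v + 1)*(v + 2)^2*(v^2 - 9) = (v - 2)*(v + 1)*(v + 2)^2*(v + 3)*(v - 3)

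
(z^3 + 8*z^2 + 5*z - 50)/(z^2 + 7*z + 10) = (z^2 + 3*z - 10)/(z + 2)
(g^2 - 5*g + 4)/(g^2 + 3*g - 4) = (g - 4)/(g + 4)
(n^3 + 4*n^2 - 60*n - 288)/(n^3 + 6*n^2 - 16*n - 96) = (n^2 - 2*n - 48)/(n^2 - 16)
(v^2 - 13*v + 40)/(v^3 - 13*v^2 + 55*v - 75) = (v - 8)/(v^2 - 8*v + 15)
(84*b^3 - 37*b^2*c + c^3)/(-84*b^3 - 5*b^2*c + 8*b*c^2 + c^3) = (-4*b + c)/(4*b + c)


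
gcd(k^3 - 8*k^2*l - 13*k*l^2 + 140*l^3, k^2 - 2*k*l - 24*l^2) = k + 4*l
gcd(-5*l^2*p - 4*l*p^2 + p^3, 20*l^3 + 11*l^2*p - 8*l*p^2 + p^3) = -5*l^2 - 4*l*p + p^2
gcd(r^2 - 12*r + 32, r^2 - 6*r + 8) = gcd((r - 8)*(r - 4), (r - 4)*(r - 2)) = r - 4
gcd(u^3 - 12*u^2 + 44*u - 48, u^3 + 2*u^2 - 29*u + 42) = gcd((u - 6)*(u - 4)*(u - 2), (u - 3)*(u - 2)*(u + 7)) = u - 2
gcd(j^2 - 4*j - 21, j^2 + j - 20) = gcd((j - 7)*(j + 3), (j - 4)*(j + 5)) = 1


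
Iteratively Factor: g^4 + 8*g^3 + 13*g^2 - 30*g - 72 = (g - 2)*(g^3 + 10*g^2 + 33*g + 36) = (g - 2)*(g + 4)*(g^2 + 6*g + 9) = (g - 2)*(g + 3)*(g + 4)*(g + 3)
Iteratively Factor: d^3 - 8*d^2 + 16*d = (d - 4)*(d^2 - 4*d) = (d - 4)^2*(d)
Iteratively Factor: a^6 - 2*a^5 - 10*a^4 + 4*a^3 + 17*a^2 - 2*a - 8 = (a + 2)*(a^5 - 4*a^4 - 2*a^3 + 8*a^2 + a - 4) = (a - 1)*(a + 2)*(a^4 - 3*a^3 - 5*a^2 + 3*a + 4) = (a - 1)*(a + 1)*(a + 2)*(a^3 - 4*a^2 - a + 4) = (a - 1)*(a + 1)^2*(a + 2)*(a^2 - 5*a + 4) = (a - 4)*(a - 1)*(a + 1)^2*(a + 2)*(a - 1)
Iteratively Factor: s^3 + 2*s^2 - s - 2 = (s - 1)*(s^2 + 3*s + 2) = (s - 1)*(s + 2)*(s + 1)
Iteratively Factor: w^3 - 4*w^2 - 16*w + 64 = (w - 4)*(w^2 - 16) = (w - 4)^2*(w + 4)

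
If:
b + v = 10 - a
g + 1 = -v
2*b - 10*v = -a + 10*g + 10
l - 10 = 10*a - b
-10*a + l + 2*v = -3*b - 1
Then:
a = 31/2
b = -31/4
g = -13/4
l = 691/4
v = 9/4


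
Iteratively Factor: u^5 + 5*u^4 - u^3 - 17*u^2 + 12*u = (u + 4)*(u^4 + u^3 - 5*u^2 + 3*u) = (u + 3)*(u + 4)*(u^3 - 2*u^2 + u) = (u - 1)*(u + 3)*(u + 4)*(u^2 - u) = (u - 1)^2*(u + 3)*(u + 4)*(u)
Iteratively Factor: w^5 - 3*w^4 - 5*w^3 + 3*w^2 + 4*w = (w - 4)*(w^4 + w^3 - w^2 - w) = (w - 4)*(w + 1)*(w^3 - w) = (w - 4)*(w - 1)*(w + 1)*(w^2 + w) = (w - 4)*(w - 1)*(w + 1)^2*(w)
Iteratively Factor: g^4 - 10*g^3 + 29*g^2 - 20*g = (g - 5)*(g^3 - 5*g^2 + 4*g) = (g - 5)*(g - 1)*(g^2 - 4*g) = (g - 5)*(g - 4)*(g - 1)*(g)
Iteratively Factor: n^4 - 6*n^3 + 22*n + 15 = (n - 5)*(n^3 - n^2 - 5*n - 3) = (n - 5)*(n + 1)*(n^2 - 2*n - 3) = (n - 5)*(n + 1)^2*(n - 3)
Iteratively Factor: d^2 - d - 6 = (d + 2)*(d - 3)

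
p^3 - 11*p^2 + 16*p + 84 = (p - 7)*(p - 6)*(p + 2)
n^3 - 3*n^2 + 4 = (n - 2)^2*(n + 1)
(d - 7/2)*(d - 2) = d^2 - 11*d/2 + 7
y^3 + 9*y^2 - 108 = (y - 3)*(y + 6)^2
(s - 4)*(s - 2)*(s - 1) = s^3 - 7*s^2 + 14*s - 8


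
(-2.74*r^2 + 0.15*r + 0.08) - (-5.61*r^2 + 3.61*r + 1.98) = 2.87*r^2 - 3.46*r - 1.9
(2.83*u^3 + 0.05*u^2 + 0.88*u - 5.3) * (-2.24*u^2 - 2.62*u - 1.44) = -6.3392*u^5 - 7.5266*u^4 - 6.1774*u^3 + 9.4944*u^2 + 12.6188*u + 7.632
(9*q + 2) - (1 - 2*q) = 11*q + 1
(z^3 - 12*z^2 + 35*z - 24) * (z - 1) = z^4 - 13*z^3 + 47*z^2 - 59*z + 24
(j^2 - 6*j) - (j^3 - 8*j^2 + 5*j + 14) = -j^3 + 9*j^2 - 11*j - 14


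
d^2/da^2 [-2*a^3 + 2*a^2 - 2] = 4 - 12*a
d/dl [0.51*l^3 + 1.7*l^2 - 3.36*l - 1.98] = 1.53*l^2 + 3.4*l - 3.36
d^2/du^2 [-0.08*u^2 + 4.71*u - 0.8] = -0.160000000000000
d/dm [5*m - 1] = 5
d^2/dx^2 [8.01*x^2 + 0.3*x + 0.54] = 16.0200000000000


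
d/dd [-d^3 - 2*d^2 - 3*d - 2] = -3*d^2 - 4*d - 3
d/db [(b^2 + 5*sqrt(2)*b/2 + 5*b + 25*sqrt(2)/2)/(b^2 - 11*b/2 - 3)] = (-42*b^2 - 10*sqrt(2)*b^2 - 100*sqrt(2)*b - 24*b - 60 + 245*sqrt(2))/(4*b^4 - 44*b^3 + 97*b^2 + 132*b + 36)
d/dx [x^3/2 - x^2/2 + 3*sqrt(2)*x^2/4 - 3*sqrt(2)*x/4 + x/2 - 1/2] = 3*x^2/2 - x + 3*sqrt(2)*x/2 - 3*sqrt(2)/4 + 1/2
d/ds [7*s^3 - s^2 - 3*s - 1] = 21*s^2 - 2*s - 3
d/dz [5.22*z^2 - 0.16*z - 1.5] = 10.44*z - 0.16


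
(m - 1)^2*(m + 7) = m^3 + 5*m^2 - 13*m + 7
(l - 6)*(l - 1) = l^2 - 7*l + 6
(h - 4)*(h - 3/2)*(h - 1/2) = h^3 - 6*h^2 + 35*h/4 - 3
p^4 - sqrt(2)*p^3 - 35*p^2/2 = p^2*(p - 7*sqrt(2)/2)*(p + 5*sqrt(2)/2)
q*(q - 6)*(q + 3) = q^3 - 3*q^2 - 18*q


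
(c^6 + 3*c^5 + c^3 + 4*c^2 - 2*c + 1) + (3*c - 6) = c^6 + 3*c^5 + c^3 + 4*c^2 + c - 5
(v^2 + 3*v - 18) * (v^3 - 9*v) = v^5 + 3*v^4 - 27*v^3 - 27*v^2 + 162*v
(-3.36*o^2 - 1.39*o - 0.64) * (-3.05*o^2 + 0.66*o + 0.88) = 10.248*o^4 + 2.0219*o^3 - 1.9222*o^2 - 1.6456*o - 0.5632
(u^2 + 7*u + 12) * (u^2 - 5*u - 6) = u^4 + 2*u^3 - 29*u^2 - 102*u - 72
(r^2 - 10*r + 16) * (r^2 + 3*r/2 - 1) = r^4 - 17*r^3/2 + 34*r - 16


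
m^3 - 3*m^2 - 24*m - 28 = (m - 7)*(m + 2)^2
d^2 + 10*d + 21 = (d + 3)*(d + 7)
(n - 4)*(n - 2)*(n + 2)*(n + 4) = n^4 - 20*n^2 + 64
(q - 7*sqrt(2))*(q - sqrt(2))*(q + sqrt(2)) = q^3 - 7*sqrt(2)*q^2 - 2*q + 14*sqrt(2)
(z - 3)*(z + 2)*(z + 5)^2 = z^4 + 9*z^3 + 9*z^2 - 85*z - 150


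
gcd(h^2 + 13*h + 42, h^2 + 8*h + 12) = h + 6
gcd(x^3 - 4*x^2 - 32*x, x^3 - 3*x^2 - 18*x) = x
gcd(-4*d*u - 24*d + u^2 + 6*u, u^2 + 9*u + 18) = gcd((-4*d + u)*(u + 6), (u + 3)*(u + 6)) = u + 6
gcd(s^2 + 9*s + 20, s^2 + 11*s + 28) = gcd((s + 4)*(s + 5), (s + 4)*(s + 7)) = s + 4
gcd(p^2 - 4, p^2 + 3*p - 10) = p - 2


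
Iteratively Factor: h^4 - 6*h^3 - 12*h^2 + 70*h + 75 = (h - 5)*(h^3 - h^2 - 17*h - 15) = (h - 5)*(h + 3)*(h^2 - 4*h - 5) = (h - 5)*(h + 1)*(h + 3)*(h - 5)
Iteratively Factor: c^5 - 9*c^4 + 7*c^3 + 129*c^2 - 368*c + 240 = (c - 3)*(c^4 - 6*c^3 - 11*c^2 + 96*c - 80) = (c - 5)*(c - 3)*(c^3 - c^2 - 16*c + 16) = (c - 5)*(c - 3)*(c - 1)*(c^2 - 16) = (c - 5)*(c - 3)*(c - 1)*(c + 4)*(c - 4)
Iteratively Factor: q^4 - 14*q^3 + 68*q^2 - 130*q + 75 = (q - 5)*(q^3 - 9*q^2 + 23*q - 15) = (q - 5)*(q - 1)*(q^2 - 8*q + 15) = (q - 5)^2*(q - 1)*(q - 3)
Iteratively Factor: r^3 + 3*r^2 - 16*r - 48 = (r + 3)*(r^2 - 16) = (r - 4)*(r + 3)*(r + 4)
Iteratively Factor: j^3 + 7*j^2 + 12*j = (j)*(j^2 + 7*j + 12) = j*(j + 3)*(j + 4)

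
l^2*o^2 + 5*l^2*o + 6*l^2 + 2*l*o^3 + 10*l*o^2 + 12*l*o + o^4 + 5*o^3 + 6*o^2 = (l + o)^2*(o + 2)*(o + 3)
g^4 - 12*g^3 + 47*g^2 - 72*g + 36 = (g - 6)*(g - 3)*(g - 2)*(g - 1)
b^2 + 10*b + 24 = (b + 4)*(b + 6)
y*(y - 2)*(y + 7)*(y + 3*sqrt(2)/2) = y^4 + 3*sqrt(2)*y^3/2 + 5*y^3 - 14*y^2 + 15*sqrt(2)*y^2/2 - 21*sqrt(2)*y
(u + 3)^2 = u^2 + 6*u + 9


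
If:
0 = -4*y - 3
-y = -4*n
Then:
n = -3/16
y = -3/4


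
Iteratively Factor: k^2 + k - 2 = (k - 1)*(k + 2)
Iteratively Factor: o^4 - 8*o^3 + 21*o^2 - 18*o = (o - 3)*(o^3 - 5*o^2 + 6*o) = o*(o - 3)*(o^2 - 5*o + 6) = o*(o - 3)*(o - 2)*(o - 3)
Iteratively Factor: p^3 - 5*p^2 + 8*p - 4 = (p - 2)*(p^2 - 3*p + 2) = (p - 2)*(p - 1)*(p - 2)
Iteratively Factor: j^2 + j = (j + 1)*(j)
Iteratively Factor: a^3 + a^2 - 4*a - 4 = (a - 2)*(a^2 + 3*a + 2) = (a - 2)*(a + 1)*(a + 2)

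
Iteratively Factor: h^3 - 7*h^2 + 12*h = (h - 4)*(h^2 - 3*h) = (h - 4)*(h - 3)*(h)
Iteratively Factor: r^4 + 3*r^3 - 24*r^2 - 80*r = (r + 4)*(r^3 - r^2 - 20*r) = (r - 5)*(r + 4)*(r^2 + 4*r) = (r - 5)*(r + 4)^2*(r)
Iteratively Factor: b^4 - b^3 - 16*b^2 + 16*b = (b - 1)*(b^3 - 16*b) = b*(b - 1)*(b^2 - 16) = b*(b - 1)*(b + 4)*(b - 4)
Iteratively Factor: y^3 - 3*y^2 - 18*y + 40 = (y - 2)*(y^2 - y - 20) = (y - 5)*(y - 2)*(y + 4)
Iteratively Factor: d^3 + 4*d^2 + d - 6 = (d - 1)*(d^2 + 5*d + 6) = (d - 1)*(d + 3)*(d + 2)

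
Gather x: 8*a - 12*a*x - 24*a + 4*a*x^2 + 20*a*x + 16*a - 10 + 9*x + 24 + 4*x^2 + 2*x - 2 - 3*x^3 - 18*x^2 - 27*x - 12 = -3*x^3 + x^2*(4*a - 14) + x*(8*a - 16)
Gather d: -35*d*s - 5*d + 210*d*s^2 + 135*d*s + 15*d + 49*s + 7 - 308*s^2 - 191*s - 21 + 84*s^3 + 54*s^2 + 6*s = d*(210*s^2 + 100*s + 10) + 84*s^3 - 254*s^2 - 136*s - 14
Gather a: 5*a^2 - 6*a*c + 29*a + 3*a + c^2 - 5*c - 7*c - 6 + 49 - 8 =5*a^2 + a*(32 - 6*c) + c^2 - 12*c + 35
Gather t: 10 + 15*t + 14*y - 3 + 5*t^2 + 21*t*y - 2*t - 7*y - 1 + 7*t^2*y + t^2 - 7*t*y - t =t^2*(7*y + 6) + t*(14*y + 12) + 7*y + 6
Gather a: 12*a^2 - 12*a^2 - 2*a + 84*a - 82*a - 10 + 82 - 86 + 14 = 0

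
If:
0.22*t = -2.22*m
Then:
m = -0.0990990990990991*t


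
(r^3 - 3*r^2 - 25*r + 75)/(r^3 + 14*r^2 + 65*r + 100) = (r^2 - 8*r + 15)/(r^2 + 9*r + 20)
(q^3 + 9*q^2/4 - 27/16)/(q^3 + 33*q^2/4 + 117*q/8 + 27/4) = (8*q^2 + 6*q - 9)/(2*(4*q^2 + 27*q + 18))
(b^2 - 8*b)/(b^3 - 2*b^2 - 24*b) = (8 - b)/(-b^2 + 2*b + 24)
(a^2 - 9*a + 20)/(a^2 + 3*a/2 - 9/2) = 2*(a^2 - 9*a + 20)/(2*a^2 + 3*a - 9)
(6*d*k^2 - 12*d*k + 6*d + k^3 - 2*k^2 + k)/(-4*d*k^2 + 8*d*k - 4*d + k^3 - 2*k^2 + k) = (-6*d - k)/(4*d - k)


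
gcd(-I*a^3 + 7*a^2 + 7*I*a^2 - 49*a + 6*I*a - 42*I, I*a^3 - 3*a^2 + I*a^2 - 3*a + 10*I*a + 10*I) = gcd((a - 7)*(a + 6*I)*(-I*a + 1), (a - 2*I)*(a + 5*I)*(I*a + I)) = 1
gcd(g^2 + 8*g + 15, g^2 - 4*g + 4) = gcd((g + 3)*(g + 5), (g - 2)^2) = 1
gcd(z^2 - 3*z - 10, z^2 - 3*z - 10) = z^2 - 3*z - 10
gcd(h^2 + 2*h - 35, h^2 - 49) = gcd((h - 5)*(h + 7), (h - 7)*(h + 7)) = h + 7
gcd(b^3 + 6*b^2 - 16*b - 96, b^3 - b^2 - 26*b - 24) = b + 4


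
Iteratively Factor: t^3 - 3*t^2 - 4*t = (t + 1)*(t^2 - 4*t) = t*(t + 1)*(t - 4)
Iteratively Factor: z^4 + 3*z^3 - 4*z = (z)*(z^3 + 3*z^2 - 4) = z*(z + 2)*(z^2 + z - 2) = z*(z - 1)*(z + 2)*(z + 2)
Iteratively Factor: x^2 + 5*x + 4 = (x + 4)*(x + 1)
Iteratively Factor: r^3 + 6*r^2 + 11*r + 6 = (r + 2)*(r^2 + 4*r + 3) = (r + 1)*(r + 2)*(r + 3)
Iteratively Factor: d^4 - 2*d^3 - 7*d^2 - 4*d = (d + 1)*(d^3 - 3*d^2 - 4*d) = (d + 1)^2*(d^2 - 4*d) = (d - 4)*(d + 1)^2*(d)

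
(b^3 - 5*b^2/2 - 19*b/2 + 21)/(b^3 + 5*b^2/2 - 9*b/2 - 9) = (2*b - 7)/(2*b + 3)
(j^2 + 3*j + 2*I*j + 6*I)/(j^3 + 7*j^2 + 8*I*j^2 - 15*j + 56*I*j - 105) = (j^2 + j*(3 + 2*I) + 6*I)/(j^3 + j^2*(7 + 8*I) + j*(-15 + 56*I) - 105)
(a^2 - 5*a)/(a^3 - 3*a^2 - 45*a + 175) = a/(a^2 + 2*a - 35)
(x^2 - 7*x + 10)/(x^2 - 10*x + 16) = (x - 5)/(x - 8)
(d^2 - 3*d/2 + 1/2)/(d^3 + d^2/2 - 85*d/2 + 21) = (d - 1)/(d^2 + d - 42)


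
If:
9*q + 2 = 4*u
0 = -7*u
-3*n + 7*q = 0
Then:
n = -14/27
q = -2/9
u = 0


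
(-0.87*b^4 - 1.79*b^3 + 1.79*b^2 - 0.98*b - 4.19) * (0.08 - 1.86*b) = 1.6182*b^5 + 3.2598*b^4 - 3.4726*b^3 + 1.966*b^2 + 7.715*b - 0.3352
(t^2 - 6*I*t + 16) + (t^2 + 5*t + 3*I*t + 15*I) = 2*t^2 + 5*t - 3*I*t + 16 + 15*I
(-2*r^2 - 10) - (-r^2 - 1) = -r^2 - 9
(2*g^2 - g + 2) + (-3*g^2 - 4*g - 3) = -g^2 - 5*g - 1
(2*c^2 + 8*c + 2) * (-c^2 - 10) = -2*c^4 - 8*c^3 - 22*c^2 - 80*c - 20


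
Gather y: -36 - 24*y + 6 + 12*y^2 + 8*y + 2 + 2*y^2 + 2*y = 14*y^2 - 14*y - 28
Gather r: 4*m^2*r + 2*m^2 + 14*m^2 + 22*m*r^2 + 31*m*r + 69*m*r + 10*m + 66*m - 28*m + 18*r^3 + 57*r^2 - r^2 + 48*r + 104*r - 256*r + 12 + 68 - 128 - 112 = 16*m^2 + 48*m + 18*r^3 + r^2*(22*m + 56) + r*(4*m^2 + 100*m - 104) - 160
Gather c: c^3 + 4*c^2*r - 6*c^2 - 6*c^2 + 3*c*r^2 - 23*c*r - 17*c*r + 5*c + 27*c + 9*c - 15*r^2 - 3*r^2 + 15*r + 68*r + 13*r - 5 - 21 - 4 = c^3 + c^2*(4*r - 12) + c*(3*r^2 - 40*r + 41) - 18*r^2 + 96*r - 30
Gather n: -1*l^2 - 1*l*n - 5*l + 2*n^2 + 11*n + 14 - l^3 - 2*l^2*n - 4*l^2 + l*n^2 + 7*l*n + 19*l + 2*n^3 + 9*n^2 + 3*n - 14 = -l^3 - 5*l^2 + 14*l + 2*n^3 + n^2*(l + 11) + n*(-2*l^2 + 6*l + 14)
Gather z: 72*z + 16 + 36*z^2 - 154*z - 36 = 36*z^2 - 82*z - 20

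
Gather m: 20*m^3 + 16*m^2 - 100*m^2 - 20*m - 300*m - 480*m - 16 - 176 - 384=20*m^3 - 84*m^2 - 800*m - 576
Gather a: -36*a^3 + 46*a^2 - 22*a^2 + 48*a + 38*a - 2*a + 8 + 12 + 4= -36*a^3 + 24*a^2 + 84*a + 24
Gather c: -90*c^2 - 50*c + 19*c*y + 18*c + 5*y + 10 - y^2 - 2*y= -90*c^2 + c*(19*y - 32) - y^2 + 3*y + 10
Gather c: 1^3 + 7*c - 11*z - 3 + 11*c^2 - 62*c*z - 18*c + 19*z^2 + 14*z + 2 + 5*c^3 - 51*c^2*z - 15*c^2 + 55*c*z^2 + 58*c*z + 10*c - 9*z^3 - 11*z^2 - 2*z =5*c^3 + c^2*(-51*z - 4) + c*(55*z^2 - 4*z - 1) - 9*z^3 + 8*z^2 + z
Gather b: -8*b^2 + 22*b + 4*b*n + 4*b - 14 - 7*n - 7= -8*b^2 + b*(4*n + 26) - 7*n - 21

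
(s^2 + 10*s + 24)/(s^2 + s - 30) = (s + 4)/(s - 5)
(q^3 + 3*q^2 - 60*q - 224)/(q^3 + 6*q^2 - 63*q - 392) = (q + 4)/(q + 7)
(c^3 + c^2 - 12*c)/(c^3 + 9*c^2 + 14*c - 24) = c*(c - 3)/(c^2 + 5*c - 6)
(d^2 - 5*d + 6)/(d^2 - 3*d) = (d - 2)/d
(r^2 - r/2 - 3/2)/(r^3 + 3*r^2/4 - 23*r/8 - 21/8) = 4*(2*r - 3)/(8*r^2 - 2*r - 21)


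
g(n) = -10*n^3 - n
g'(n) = -30*n^2 - 1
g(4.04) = -663.43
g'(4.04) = -490.65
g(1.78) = -58.18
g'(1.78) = -96.05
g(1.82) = -62.11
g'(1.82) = -100.37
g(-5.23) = 1435.79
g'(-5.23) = -821.59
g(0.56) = -2.32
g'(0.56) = -10.41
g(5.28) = -1477.26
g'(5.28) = -837.35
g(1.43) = -30.67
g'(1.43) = -62.35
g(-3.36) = 382.69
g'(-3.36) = -339.69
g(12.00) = -17292.00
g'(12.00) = -4321.00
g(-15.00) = 33765.00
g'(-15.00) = -6751.00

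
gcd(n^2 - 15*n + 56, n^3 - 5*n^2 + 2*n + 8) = 1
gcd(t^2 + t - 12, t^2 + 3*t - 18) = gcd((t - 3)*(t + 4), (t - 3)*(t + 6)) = t - 3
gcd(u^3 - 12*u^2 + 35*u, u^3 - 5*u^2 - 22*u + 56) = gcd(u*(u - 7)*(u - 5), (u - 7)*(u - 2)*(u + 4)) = u - 7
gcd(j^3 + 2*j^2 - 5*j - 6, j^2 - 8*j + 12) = j - 2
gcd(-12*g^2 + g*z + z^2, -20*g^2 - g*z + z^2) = 4*g + z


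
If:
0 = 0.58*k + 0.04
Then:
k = -0.07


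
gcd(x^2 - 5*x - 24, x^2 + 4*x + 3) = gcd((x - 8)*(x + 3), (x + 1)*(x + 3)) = x + 3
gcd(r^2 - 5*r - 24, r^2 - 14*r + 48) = r - 8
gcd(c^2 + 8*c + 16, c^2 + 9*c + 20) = c + 4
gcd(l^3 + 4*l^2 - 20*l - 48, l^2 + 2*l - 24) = l^2 + 2*l - 24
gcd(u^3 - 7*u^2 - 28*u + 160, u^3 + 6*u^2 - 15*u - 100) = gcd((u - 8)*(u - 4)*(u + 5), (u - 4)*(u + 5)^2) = u^2 + u - 20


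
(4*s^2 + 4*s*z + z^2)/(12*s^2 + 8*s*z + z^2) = (2*s + z)/(6*s + z)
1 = 1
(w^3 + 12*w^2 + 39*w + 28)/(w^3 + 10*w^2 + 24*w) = (w^2 + 8*w + 7)/(w*(w + 6))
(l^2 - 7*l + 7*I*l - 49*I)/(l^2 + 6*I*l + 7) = (l - 7)/(l - I)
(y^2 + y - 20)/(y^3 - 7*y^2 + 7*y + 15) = (y^2 + y - 20)/(y^3 - 7*y^2 + 7*y + 15)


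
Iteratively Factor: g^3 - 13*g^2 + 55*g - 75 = (g - 5)*(g^2 - 8*g + 15) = (g - 5)^2*(g - 3)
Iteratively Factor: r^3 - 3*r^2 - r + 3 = (r + 1)*(r^2 - 4*r + 3) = (r - 1)*(r + 1)*(r - 3)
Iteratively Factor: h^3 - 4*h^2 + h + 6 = (h + 1)*(h^2 - 5*h + 6) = (h - 2)*(h + 1)*(h - 3)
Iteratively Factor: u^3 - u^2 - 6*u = (u + 2)*(u^2 - 3*u) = u*(u + 2)*(u - 3)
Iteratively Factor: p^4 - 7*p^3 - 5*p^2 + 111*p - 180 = (p - 3)*(p^3 - 4*p^2 - 17*p + 60) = (p - 3)*(p + 4)*(p^2 - 8*p + 15) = (p - 3)^2*(p + 4)*(p - 5)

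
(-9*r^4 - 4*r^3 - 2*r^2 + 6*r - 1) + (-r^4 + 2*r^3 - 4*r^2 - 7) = -10*r^4 - 2*r^3 - 6*r^2 + 6*r - 8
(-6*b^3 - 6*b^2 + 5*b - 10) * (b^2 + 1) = -6*b^5 - 6*b^4 - b^3 - 16*b^2 + 5*b - 10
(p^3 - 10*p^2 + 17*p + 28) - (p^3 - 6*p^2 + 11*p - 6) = -4*p^2 + 6*p + 34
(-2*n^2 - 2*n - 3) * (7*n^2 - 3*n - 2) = -14*n^4 - 8*n^3 - 11*n^2 + 13*n + 6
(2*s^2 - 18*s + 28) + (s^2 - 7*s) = 3*s^2 - 25*s + 28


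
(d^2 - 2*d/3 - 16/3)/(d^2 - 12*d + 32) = (3*d^2 - 2*d - 16)/(3*(d^2 - 12*d + 32))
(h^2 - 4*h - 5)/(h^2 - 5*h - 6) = (h - 5)/(h - 6)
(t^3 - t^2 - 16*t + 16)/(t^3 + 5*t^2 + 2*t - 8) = (t - 4)/(t + 2)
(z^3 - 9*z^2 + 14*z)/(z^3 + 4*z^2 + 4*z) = (z^2 - 9*z + 14)/(z^2 + 4*z + 4)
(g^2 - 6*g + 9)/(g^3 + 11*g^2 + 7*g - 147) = (g - 3)/(g^2 + 14*g + 49)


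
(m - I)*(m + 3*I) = m^2 + 2*I*m + 3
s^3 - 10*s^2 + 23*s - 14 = (s - 7)*(s - 2)*(s - 1)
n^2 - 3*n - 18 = (n - 6)*(n + 3)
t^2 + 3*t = t*(t + 3)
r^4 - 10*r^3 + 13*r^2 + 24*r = r*(r - 8)*(r - 3)*(r + 1)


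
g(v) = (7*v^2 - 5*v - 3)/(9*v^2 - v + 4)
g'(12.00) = 0.00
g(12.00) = 0.73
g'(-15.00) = 0.00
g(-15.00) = 0.81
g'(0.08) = -0.88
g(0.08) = -0.84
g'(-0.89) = -0.63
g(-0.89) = 0.58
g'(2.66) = 0.13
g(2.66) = 0.51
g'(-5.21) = 0.01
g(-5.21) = 0.84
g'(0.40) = 1.07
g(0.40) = -0.77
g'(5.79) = 0.02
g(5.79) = 0.68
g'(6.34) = 0.02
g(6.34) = 0.69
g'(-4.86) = 0.01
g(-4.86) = 0.84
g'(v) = (1 - 18*v)*(7*v^2 - 5*v - 3)/(9*v^2 - v + 4)^2 + (14*v - 5)/(9*v^2 - v + 4)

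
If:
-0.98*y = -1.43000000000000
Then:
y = 1.46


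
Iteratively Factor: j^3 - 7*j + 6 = (j + 3)*(j^2 - 3*j + 2) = (j - 1)*(j + 3)*(j - 2)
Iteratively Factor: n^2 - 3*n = (n)*(n - 3)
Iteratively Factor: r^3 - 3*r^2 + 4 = (r + 1)*(r^2 - 4*r + 4) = (r - 2)*(r + 1)*(r - 2)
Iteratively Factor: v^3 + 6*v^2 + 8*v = (v)*(v^2 + 6*v + 8) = v*(v + 4)*(v + 2)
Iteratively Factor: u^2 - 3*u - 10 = (u - 5)*(u + 2)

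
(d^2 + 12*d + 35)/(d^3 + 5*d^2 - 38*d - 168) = (d + 5)/(d^2 - 2*d - 24)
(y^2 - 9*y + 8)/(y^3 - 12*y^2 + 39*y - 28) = (y - 8)/(y^2 - 11*y + 28)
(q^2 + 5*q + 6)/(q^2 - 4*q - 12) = (q + 3)/(q - 6)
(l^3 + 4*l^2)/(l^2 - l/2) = 2*l*(l + 4)/(2*l - 1)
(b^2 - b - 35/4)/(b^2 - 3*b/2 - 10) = (b - 7/2)/(b - 4)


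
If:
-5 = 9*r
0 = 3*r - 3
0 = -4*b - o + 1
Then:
No Solution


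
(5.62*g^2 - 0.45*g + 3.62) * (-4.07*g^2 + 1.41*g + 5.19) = -22.8734*g^4 + 9.7557*g^3 + 13.7999*g^2 + 2.7687*g + 18.7878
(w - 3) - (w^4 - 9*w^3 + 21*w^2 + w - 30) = -w^4 + 9*w^3 - 21*w^2 + 27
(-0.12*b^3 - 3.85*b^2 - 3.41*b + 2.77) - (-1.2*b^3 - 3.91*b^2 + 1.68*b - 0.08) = 1.08*b^3 + 0.0600000000000001*b^2 - 5.09*b + 2.85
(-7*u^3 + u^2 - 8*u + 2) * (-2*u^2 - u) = 14*u^5 + 5*u^4 + 15*u^3 + 4*u^2 - 2*u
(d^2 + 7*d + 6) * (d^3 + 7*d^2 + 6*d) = d^5 + 14*d^4 + 61*d^3 + 84*d^2 + 36*d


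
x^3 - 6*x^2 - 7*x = x*(x - 7)*(x + 1)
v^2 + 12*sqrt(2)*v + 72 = (v + 6*sqrt(2))^2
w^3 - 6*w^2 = w^2*(w - 6)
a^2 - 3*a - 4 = (a - 4)*(a + 1)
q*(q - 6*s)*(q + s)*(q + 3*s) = q^4 - 2*q^3*s - 21*q^2*s^2 - 18*q*s^3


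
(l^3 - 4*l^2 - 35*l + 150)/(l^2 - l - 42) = (l^2 - 10*l + 25)/(l - 7)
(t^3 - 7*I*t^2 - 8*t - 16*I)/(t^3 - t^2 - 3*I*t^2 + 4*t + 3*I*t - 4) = (t - 4*I)/(t - 1)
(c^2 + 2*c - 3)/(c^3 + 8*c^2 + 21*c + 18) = (c - 1)/(c^2 + 5*c + 6)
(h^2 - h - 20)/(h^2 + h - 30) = (h + 4)/(h + 6)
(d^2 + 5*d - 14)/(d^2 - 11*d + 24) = (d^2 + 5*d - 14)/(d^2 - 11*d + 24)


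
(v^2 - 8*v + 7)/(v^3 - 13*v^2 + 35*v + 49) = (v - 1)/(v^2 - 6*v - 7)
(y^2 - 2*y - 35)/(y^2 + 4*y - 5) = (y - 7)/(y - 1)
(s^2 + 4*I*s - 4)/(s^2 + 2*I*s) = (s + 2*I)/s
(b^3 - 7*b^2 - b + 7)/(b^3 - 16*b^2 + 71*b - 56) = (b + 1)/(b - 8)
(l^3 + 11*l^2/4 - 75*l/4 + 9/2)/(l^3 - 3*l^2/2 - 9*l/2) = (4*l^2 + 23*l - 6)/(2*l*(2*l + 3))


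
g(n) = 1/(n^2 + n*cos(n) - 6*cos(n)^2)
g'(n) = (n*sin(n) - 2*n - 12*sin(n)*cos(n) - cos(n))/(n^2 + n*cos(n) - 6*cos(n)^2)^2 = (n*sin(n) - 2*n - 6*sin(2*n) - cos(n))/(n^2 + n*cos(n) - 6*cos(n)^2)^2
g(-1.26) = 1.56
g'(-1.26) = 16.81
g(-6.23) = 0.04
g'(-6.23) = 0.01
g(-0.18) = -0.17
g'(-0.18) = 0.04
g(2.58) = 5.74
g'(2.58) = 81.34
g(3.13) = 1.50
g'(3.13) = -11.40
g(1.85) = 0.41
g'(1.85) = 0.25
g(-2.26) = 0.24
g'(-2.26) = 0.06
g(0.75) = -0.48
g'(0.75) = -1.75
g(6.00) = 0.03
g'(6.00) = -0.00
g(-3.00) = 0.16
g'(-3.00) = 0.15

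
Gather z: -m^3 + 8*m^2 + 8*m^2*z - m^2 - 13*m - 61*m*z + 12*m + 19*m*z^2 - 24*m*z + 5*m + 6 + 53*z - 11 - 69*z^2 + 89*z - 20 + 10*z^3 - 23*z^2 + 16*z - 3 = -m^3 + 7*m^2 + 4*m + 10*z^3 + z^2*(19*m - 92) + z*(8*m^2 - 85*m + 158) - 28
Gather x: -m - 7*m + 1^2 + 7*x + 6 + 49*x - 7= -8*m + 56*x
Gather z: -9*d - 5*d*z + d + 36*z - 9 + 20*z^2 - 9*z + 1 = -8*d + 20*z^2 + z*(27 - 5*d) - 8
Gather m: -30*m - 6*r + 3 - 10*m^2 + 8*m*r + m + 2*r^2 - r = -10*m^2 + m*(8*r - 29) + 2*r^2 - 7*r + 3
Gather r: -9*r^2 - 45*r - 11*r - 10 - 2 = -9*r^2 - 56*r - 12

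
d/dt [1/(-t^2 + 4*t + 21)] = 2*(t - 2)/(-t^2 + 4*t + 21)^2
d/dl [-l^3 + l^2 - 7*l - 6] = -3*l^2 + 2*l - 7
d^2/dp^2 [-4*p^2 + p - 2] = -8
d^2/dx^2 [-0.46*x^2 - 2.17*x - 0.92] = -0.920000000000000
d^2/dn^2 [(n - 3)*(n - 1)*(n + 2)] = 6*n - 4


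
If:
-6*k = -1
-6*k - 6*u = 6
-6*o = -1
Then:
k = 1/6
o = 1/6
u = -7/6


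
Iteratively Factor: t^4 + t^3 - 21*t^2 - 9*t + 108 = (t + 4)*(t^3 - 3*t^2 - 9*t + 27) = (t - 3)*(t + 4)*(t^2 - 9) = (t - 3)^2*(t + 4)*(t + 3)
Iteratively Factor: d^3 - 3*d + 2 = (d + 2)*(d^2 - 2*d + 1) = (d - 1)*(d + 2)*(d - 1)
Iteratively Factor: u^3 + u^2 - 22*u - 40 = (u + 4)*(u^2 - 3*u - 10) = (u + 2)*(u + 4)*(u - 5)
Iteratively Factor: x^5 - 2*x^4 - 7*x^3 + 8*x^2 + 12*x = (x)*(x^4 - 2*x^3 - 7*x^2 + 8*x + 12) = x*(x - 3)*(x^3 + x^2 - 4*x - 4) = x*(x - 3)*(x + 2)*(x^2 - x - 2) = x*(x - 3)*(x - 2)*(x + 2)*(x + 1)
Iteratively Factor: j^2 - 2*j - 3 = (j - 3)*(j + 1)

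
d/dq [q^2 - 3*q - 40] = 2*q - 3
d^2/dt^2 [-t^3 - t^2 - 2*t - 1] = -6*t - 2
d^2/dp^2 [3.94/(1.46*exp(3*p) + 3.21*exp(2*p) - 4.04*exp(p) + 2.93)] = ((-51.7716*exp(2*p) - 50.5896*exp(p) + 15.9176)*(1.46*exp(3*p) + 3.21*exp(2*p) - 4.04*exp(p) + 2.93) + 3.94*(4.38*exp(2*p) + 6.42*exp(p) - 4.04)*(8.76*exp(2*p) + 12.84*exp(p) - 8.08)*exp(p))*exp(p)/(1.46*exp(3*p) + 3.21*exp(2*p) - 4.04*exp(p) + 2.93)^3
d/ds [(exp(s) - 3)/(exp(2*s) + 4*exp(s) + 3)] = (-2*(exp(s) - 3)*(exp(s) + 2) + exp(2*s) + 4*exp(s) + 3)*exp(s)/(exp(2*s) + 4*exp(s) + 3)^2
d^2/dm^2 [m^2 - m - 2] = 2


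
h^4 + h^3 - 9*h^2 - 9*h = h*(h - 3)*(h + 1)*(h + 3)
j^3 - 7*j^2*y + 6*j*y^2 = j*(j - 6*y)*(j - y)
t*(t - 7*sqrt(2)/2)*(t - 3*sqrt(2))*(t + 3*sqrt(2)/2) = t^4 - 5*sqrt(2)*t^3 + 3*t^2/2 + 63*sqrt(2)*t/2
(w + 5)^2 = w^2 + 10*w + 25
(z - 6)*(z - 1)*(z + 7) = z^3 - 43*z + 42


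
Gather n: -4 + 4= 0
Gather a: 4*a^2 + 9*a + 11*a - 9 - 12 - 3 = 4*a^2 + 20*a - 24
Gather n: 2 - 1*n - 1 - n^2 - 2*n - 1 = -n^2 - 3*n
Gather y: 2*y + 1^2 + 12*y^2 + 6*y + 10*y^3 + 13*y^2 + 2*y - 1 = 10*y^3 + 25*y^2 + 10*y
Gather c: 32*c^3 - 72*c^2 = 32*c^3 - 72*c^2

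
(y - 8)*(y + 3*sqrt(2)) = y^2 - 8*y + 3*sqrt(2)*y - 24*sqrt(2)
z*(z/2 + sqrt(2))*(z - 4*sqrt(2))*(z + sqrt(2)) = z^4/2 - sqrt(2)*z^3/2 - 10*z^2 - 8*sqrt(2)*z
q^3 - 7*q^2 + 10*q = q*(q - 5)*(q - 2)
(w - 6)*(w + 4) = w^2 - 2*w - 24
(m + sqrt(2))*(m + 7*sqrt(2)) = m^2 + 8*sqrt(2)*m + 14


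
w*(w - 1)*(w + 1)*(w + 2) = w^4 + 2*w^3 - w^2 - 2*w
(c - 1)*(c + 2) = c^2 + c - 2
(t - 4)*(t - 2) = t^2 - 6*t + 8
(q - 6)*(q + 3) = q^2 - 3*q - 18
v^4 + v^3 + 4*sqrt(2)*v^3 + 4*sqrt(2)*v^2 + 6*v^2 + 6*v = v*(v + 3*sqrt(2))*(sqrt(2)*v/2 + 1)*(sqrt(2)*v + sqrt(2))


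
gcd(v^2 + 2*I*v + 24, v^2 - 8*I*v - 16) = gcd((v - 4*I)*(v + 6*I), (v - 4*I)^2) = v - 4*I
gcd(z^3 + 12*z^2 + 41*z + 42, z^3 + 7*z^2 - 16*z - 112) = z + 7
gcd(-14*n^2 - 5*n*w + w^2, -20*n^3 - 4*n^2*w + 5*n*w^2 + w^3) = 2*n + w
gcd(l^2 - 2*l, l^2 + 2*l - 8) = l - 2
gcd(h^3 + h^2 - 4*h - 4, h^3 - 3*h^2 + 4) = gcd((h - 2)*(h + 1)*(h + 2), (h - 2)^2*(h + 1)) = h^2 - h - 2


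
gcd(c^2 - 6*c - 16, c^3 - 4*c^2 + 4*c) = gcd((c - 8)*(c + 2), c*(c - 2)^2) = 1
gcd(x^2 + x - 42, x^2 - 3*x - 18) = x - 6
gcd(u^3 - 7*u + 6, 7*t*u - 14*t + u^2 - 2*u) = u - 2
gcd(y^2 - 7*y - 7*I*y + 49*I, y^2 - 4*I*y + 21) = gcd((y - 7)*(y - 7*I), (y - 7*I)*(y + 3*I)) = y - 7*I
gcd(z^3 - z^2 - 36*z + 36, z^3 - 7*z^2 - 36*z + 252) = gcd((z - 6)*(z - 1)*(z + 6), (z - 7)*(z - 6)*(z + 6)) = z^2 - 36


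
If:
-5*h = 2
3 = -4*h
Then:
No Solution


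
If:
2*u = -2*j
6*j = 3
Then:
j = 1/2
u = -1/2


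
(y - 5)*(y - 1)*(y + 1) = y^3 - 5*y^2 - y + 5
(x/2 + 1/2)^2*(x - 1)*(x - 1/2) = x^4/4 + x^3/8 - 3*x^2/8 - x/8 + 1/8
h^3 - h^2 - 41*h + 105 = (h - 5)*(h - 3)*(h + 7)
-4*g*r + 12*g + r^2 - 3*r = (-4*g + r)*(r - 3)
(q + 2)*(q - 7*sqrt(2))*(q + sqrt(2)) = q^3 - 6*sqrt(2)*q^2 + 2*q^2 - 12*sqrt(2)*q - 14*q - 28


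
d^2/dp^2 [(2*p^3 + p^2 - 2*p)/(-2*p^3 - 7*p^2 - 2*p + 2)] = 4*(12*p^6 + 24*p^5 + 24*p^4 + 20*p^3 + 15*p^2 + 30*p + 2)/(8*p^9 + 84*p^8 + 318*p^7 + 487*p^6 + 150*p^5 - 258*p^4 - 136*p^3 + 60*p^2 + 24*p - 8)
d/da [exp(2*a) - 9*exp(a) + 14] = (2*exp(a) - 9)*exp(a)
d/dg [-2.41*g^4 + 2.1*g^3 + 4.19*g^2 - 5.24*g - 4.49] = -9.64*g^3 + 6.3*g^2 + 8.38*g - 5.24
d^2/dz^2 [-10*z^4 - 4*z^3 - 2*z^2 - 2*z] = -120*z^2 - 24*z - 4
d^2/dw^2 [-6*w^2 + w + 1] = -12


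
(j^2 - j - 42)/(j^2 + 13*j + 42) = (j - 7)/(j + 7)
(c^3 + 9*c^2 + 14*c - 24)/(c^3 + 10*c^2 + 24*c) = (c - 1)/c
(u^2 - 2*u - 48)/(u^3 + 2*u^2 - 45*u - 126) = (u - 8)/(u^2 - 4*u - 21)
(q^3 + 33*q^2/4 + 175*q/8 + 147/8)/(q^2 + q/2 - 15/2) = (8*q^2 + 42*q + 49)/(4*(2*q - 5))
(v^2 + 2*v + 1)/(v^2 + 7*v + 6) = (v + 1)/(v + 6)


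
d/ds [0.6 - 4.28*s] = -4.28000000000000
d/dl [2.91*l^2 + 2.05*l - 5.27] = 5.82*l + 2.05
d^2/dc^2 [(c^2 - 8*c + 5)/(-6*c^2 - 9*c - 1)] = 4*(171*c^3 - 261*c^2 - 477*c - 224)/(216*c^6 + 972*c^5 + 1566*c^4 + 1053*c^3 + 261*c^2 + 27*c + 1)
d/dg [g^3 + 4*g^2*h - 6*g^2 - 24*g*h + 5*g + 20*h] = 3*g^2 + 8*g*h - 12*g - 24*h + 5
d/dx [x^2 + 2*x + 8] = 2*x + 2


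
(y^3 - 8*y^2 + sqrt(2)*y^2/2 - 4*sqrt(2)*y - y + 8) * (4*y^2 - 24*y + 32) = 4*y^5 - 56*y^4 + 2*sqrt(2)*y^4 - 28*sqrt(2)*y^3 + 220*y^3 - 200*y^2 + 112*sqrt(2)*y^2 - 224*y - 128*sqrt(2)*y + 256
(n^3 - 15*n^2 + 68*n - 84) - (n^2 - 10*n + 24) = n^3 - 16*n^2 + 78*n - 108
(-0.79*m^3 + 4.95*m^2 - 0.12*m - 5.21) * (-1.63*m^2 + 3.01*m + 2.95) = 1.2877*m^5 - 10.4464*m^4 + 12.7646*m^3 + 22.7336*m^2 - 16.0361*m - 15.3695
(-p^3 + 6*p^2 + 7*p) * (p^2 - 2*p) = -p^5 + 8*p^4 - 5*p^3 - 14*p^2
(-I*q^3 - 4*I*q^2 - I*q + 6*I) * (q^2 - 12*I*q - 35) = -I*q^5 - 12*q^4 - 4*I*q^4 - 48*q^3 + 34*I*q^3 - 12*q^2 + 146*I*q^2 + 72*q + 35*I*q - 210*I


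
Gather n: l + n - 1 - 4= l + n - 5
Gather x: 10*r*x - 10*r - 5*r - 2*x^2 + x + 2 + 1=-15*r - 2*x^2 + x*(10*r + 1) + 3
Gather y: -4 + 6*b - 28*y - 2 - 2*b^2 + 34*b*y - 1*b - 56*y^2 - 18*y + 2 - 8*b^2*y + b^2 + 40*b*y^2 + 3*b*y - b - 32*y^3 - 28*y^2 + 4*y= -b^2 + 4*b - 32*y^3 + y^2*(40*b - 84) + y*(-8*b^2 + 37*b - 42) - 4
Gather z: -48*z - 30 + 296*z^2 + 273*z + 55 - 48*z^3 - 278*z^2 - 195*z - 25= -48*z^3 + 18*z^2 + 30*z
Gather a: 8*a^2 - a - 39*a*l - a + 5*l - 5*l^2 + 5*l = 8*a^2 + a*(-39*l - 2) - 5*l^2 + 10*l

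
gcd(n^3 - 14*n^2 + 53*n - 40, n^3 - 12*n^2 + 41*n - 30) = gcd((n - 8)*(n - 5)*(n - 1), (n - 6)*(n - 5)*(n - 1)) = n^2 - 6*n + 5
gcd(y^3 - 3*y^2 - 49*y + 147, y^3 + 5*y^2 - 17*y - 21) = y^2 + 4*y - 21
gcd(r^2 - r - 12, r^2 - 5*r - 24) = r + 3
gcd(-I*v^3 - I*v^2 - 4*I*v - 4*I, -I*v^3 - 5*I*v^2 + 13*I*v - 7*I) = 1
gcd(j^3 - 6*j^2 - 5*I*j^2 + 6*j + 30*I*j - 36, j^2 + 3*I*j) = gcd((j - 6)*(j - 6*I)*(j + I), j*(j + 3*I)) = 1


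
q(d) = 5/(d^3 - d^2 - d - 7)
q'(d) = 5*(-3*d^2 + 2*d + 1)/(d^3 - d^2 - d - 7)^2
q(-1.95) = -0.31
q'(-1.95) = -0.27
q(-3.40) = -0.09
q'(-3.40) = -0.07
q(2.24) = -1.66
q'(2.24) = -5.25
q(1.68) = -0.74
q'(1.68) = -0.45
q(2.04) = -1.06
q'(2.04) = -1.67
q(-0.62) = -0.71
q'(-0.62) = -0.14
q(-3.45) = -0.09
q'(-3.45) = -0.07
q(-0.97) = -0.63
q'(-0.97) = -0.30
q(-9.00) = -0.00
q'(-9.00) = 0.00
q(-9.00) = -0.00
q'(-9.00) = 0.00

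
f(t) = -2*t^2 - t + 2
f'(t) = -4*t - 1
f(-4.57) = -35.20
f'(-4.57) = 17.28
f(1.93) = -7.38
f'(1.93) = -8.72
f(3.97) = -33.49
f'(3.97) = -16.88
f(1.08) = -1.41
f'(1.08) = -5.32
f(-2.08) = -4.57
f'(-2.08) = 7.32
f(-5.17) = -46.29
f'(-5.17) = 19.68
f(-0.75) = 1.62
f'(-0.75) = 2.00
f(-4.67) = -36.95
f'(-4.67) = 17.68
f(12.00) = -298.00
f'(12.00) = -49.00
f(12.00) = -298.00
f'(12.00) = -49.00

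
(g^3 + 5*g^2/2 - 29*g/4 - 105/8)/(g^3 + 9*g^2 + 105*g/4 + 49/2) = (4*g^2 - 4*g - 15)/(2*(2*g^2 + 11*g + 14))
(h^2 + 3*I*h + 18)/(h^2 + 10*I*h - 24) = (h - 3*I)/(h + 4*I)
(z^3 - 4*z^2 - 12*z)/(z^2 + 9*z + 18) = z*(z^2 - 4*z - 12)/(z^2 + 9*z + 18)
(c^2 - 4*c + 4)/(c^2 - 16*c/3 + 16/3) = 3*(c^2 - 4*c + 4)/(3*c^2 - 16*c + 16)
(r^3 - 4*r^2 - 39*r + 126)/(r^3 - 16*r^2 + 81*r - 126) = (r + 6)/(r - 6)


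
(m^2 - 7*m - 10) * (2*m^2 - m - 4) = 2*m^4 - 15*m^3 - 17*m^2 + 38*m + 40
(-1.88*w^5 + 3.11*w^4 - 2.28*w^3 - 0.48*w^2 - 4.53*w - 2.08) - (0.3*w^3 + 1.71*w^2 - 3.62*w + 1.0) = -1.88*w^5 + 3.11*w^4 - 2.58*w^3 - 2.19*w^2 - 0.91*w - 3.08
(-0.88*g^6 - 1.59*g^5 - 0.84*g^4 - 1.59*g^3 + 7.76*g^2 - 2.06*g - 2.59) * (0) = 0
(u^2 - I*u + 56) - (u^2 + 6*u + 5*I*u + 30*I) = -6*u - 6*I*u + 56 - 30*I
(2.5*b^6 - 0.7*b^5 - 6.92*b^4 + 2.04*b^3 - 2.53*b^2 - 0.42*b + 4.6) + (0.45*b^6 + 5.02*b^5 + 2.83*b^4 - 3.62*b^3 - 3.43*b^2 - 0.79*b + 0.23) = 2.95*b^6 + 4.32*b^5 - 4.09*b^4 - 1.58*b^3 - 5.96*b^2 - 1.21*b + 4.83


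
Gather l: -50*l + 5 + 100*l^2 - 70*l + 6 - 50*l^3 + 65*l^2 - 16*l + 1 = -50*l^3 + 165*l^2 - 136*l + 12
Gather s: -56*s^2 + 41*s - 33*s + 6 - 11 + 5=-56*s^2 + 8*s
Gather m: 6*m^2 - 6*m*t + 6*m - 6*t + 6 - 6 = 6*m^2 + m*(6 - 6*t) - 6*t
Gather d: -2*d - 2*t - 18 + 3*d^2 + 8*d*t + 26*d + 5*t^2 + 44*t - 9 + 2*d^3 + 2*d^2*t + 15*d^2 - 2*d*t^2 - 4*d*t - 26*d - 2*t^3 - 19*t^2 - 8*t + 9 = 2*d^3 + d^2*(2*t + 18) + d*(-2*t^2 + 4*t - 2) - 2*t^3 - 14*t^2 + 34*t - 18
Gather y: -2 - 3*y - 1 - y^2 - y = -y^2 - 4*y - 3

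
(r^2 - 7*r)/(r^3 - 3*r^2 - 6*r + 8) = r*(r - 7)/(r^3 - 3*r^2 - 6*r + 8)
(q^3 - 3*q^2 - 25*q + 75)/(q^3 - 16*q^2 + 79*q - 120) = (q + 5)/(q - 8)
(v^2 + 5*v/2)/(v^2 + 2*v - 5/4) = 2*v/(2*v - 1)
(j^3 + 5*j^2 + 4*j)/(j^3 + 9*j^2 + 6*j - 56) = j*(j + 1)/(j^2 + 5*j - 14)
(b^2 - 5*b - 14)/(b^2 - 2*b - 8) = (b - 7)/(b - 4)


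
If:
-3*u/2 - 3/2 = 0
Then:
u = -1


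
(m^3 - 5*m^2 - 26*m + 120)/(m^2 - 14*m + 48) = (m^2 + m - 20)/(m - 8)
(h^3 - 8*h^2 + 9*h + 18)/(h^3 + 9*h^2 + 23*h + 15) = (h^2 - 9*h + 18)/(h^2 + 8*h + 15)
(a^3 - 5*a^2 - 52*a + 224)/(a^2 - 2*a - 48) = (a^2 + 3*a - 28)/(a + 6)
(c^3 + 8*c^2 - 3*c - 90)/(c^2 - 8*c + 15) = (c^2 + 11*c + 30)/(c - 5)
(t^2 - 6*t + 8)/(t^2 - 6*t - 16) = (-t^2 + 6*t - 8)/(-t^2 + 6*t + 16)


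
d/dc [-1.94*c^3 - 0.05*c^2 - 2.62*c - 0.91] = -5.82*c^2 - 0.1*c - 2.62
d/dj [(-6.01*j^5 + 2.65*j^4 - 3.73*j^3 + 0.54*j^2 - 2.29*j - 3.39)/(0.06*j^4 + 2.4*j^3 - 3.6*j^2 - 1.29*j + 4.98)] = (-0.3606*j^8 - 28.848*j^7 + 71.4918*j^6 + 11.8668*j^5 - 147.3603*j^4 + 74.217*j^3 - 40.2588*j^2 - 19.0296*j - 15.7773)/(0.0036*j^8 + 0.288*j^7 + 5.328*j^6 - 17.4348*j^5 + 7.3656*j^4 + 33.192*j^3 - 34.1919*j^2 - 12.8484*j + 24.8004)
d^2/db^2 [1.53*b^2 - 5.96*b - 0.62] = 3.06000000000000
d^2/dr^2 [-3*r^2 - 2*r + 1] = -6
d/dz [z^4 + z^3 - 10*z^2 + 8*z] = 4*z^3 + 3*z^2 - 20*z + 8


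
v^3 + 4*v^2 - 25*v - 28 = (v - 4)*(v + 1)*(v + 7)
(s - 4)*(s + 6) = s^2 + 2*s - 24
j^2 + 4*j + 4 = (j + 2)^2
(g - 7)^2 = g^2 - 14*g + 49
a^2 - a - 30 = (a - 6)*(a + 5)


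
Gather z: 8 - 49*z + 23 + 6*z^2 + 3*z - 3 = 6*z^2 - 46*z + 28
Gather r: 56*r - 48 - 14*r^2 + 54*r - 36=-14*r^2 + 110*r - 84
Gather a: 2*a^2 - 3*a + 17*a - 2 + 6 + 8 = 2*a^2 + 14*a + 12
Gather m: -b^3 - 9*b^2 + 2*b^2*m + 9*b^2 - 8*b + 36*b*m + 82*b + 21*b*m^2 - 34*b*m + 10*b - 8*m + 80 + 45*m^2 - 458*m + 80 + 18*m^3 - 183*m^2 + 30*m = -b^3 + 84*b + 18*m^3 + m^2*(21*b - 138) + m*(2*b^2 + 2*b - 436) + 160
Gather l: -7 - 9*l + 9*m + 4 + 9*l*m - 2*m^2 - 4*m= l*(9*m - 9) - 2*m^2 + 5*m - 3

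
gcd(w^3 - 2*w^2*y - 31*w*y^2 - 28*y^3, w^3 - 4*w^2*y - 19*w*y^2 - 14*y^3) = -w^2 + 6*w*y + 7*y^2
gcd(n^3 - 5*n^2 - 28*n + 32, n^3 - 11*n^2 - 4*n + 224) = n^2 - 4*n - 32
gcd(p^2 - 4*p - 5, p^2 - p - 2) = p + 1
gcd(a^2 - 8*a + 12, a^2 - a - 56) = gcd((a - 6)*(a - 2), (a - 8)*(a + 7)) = 1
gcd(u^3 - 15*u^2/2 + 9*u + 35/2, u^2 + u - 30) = u - 5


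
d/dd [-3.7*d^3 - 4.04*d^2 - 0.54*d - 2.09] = -11.1*d^2 - 8.08*d - 0.54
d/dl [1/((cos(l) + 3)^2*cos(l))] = 3*(sin(l)/cos(l)^2 + tan(l))/(cos(l) + 3)^3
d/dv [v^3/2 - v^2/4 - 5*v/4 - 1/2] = 3*v^2/2 - v/2 - 5/4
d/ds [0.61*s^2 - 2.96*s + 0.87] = 1.22*s - 2.96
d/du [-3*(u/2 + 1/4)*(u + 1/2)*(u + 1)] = -9*u^2/2 - 6*u - 15/8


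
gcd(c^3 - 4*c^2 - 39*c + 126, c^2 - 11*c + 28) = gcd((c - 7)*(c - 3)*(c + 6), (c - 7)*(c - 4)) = c - 7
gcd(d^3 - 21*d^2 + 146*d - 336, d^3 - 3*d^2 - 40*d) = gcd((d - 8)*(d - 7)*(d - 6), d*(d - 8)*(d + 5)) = d - 8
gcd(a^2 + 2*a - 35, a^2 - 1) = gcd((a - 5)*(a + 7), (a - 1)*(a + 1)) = 1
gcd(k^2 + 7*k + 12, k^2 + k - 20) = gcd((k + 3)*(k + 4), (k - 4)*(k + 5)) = 1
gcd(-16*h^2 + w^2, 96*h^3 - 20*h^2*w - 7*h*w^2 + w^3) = 4*h + w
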